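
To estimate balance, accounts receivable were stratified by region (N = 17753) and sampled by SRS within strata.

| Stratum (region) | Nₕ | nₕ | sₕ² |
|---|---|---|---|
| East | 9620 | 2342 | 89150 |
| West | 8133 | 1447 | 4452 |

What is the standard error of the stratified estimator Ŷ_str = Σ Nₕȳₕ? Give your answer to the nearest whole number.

53221

Var(Ŷ_str) = Σₕ Nₕ²(1 − fₕ)sₕ²/nₕ.
East: 9620²·(1 − 2342/9620)·89150/2342 = 2.6651495 × 10^9.
West: 8133²·(1 − 1447/8133)·4452/1447 = 1.6730302 × 10^8.
Sum = 2.8324525 × 10^9.
SE = √(2.8324525 × 10^9) = 53221.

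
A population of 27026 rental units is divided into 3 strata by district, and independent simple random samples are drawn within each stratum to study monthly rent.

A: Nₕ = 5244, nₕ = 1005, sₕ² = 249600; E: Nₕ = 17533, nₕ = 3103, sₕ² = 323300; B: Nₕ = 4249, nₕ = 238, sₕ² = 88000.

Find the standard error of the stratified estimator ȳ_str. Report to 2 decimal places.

Var(ȳ_str) = Σₕ Wₕ²(1 − fₕ)sₕ²/nₕ with Wₕ = Nₕ/N, N = 27026.
A: Wₕ = 0.19403537; term = 0.19403537²·(1 − 0.19164760)·249600/1005 = 7.558595.
E: Wₕ = 0.64874565; term = 0.64874565²·(1 − 0.17698055)·323300/3103 = 36.089673.
B: Wₕ = 0.15721897; term = 0.15721897²·(1 − 0.05601318)·88000/238 = 8.6274324.
Sum = 52.2757.
SE = √(52.2757) = 7.23.

7.23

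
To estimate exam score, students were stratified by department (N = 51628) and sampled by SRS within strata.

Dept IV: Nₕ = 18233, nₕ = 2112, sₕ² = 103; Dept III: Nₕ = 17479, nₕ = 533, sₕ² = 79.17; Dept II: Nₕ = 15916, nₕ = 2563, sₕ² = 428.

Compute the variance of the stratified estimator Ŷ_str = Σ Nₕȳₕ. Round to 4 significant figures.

9.382 × 10^7

Var(Ŷ_str) = Σₕ Nₕ²(1 − fₕ)sₕ²/nₕ.
Dept IV: 18233²·(1 − 2112/18233)·103/2112 = 1.4334859 × 10^7.
Dept III: 17479²·(1 − 533/17479)·79.17/533 = 4.3996408 × 10^7.
Dept II: 15916²·(1 − 2563/15916)·428/2563 = 3.5490159 × 10^7.
Sum = 9.3821426 × 10^7.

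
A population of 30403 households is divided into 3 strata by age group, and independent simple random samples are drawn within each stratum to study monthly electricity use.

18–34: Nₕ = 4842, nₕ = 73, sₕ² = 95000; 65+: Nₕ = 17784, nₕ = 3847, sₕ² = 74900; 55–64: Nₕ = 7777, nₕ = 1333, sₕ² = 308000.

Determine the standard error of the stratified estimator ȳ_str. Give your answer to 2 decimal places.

Var(ȳ_str) = Σₕ Wₕ²(1 − fₕ)sₕ²/nₕ with Wₕ = Nₕ/N, N = 30403.
18–34: Wₕ = 0.15926060; term = 0.15926060²·(1 − 0.01507641)·95000/73 = 32.510225.
65+: Wₕ = 0.58494228; term = 0.58494228²·(1 − 0.21631804)·74900/3847 = 5.2206611.
55–64: Wₕ = 0.25579713; term = 0.25579713²·(1 − 0.17140285)·308000/1333 = 12.527238.
Sum = 50.258124.
SE = √(50.258124) = 7.09.

7.09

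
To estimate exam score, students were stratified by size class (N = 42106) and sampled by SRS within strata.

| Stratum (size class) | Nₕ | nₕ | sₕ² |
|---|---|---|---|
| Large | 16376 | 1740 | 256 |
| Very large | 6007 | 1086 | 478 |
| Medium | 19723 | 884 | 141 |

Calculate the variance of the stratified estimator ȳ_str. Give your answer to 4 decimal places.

Var(ȳ_str) = Σₕ Wₕ²(1 − fₕ)sₕ²/nₕ with Wₕ = Nₕ/N, N = 42106.
Large: Wₕ = 0.38892319; term = 0.38892319²·(1 − 0.10625305)·256/1740 = 0.019889917.
Very large: Wₕ = 0.14266375; term = 0.14266375²·(1 − 0.18078908)·478/1086 = 0.0073387331.
Medium: Wₕ = 0.46841305; term = 0.46841305²·(1 − 0.04482077)·141/884 = 0.033427946.
Sum = 0.060656596.

0.0607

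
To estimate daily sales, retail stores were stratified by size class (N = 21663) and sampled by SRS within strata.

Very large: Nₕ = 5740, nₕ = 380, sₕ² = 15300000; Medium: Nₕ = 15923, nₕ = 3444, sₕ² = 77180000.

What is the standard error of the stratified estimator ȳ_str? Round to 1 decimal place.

Var(ȳ_str) = Σₕ Wₕ²(1 − fₕ)sₕ²/nₕ with Wₕ = Nₕ/N, N = 21663.
Very large: Wₕ = 0.26496792; term = 0.26496792²·(1 − 0.06620209)·15300000/380 = 2639.6559.
Medium: Wₕ = 0.73503208; term = 0.73503208²·(1 − 0.21629090)·77180000/3444 = 9488.7523.
Sum = 12128.408.
SE = √(12128.408) = 110.1.

110.1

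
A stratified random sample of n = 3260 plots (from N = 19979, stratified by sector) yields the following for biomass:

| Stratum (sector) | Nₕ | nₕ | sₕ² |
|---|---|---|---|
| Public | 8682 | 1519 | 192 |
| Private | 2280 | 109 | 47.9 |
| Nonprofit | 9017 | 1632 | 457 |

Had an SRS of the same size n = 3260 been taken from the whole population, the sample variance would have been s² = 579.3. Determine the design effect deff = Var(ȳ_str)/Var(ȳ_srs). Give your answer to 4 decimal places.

0.4832

Var(ȳ_str) = Σ Wₕ²(1−fₕ)sₕ²/nₕ with Wₕ = Nₕ/19979:
  Public: (8682/19979)²·(1−1519/8682)·192/1519 = 0.019692946
  Private: (2280/19979)²·(1−109/2280)·47.9/109 = 0.0054494942
  Nonprofit: (9017/19979)²·(1−1632/9017)·457/1632 = 0.046715513
  → Var(ȳ_str) = 0.071857953.
Var(ȳ_srs) = (1 − 3260/19979)·579.3/3260 = 0.14870394.
deff = 0.071857953 / 0.14870394 = 0.4832.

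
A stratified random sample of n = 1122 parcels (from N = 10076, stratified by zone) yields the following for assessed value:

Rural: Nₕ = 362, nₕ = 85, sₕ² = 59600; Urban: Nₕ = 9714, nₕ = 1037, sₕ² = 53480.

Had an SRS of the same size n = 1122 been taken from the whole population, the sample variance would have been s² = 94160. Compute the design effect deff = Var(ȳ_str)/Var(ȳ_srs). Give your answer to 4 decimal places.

Var(ȳ_str) = Σ Wₕ²(1−fₕ)sₕ²/nₕ with Wₕ = Nₕ/10076:
  Rural: (362/10076)²·(1−85/362)·59600/85 = 0.69253122
  Urban: (9714/10076)²·(1−1037/9714)·53480/1037 = 42.815796
  → Var(ȳ_str) = 43.508327.
Var(ȳ_srs) = (1 − 1122/10076)·94160/1122 = 74.57659.
deff = 43.508327 / 74.57659 = 0.5834.

0.5834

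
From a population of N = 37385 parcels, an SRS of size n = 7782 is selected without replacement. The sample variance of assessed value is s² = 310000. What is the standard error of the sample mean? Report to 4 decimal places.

5.6164

Under SRS without replacement, Var(ȳ) = (1 − f)·s²/n with f = n/N = 7782/37385 = 0.20815835.
Var(ȳ) = (1 − 0.20815835)·310000/7782 = 0.79184165·39.835518 = 31.543422.
SE(ȳ) = √(31.543422) = 5.6164.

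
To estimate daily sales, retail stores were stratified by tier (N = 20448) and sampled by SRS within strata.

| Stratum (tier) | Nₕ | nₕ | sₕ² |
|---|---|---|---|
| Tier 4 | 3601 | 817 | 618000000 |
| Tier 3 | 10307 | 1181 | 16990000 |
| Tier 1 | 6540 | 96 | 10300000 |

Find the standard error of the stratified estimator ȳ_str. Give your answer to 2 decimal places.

Var(ȳ_str) = Σₕ Wₕ²(1 − fₕ)sₕ²/nₕ with Wₕ = Nₕ/N, N = 20448.
Tier 4: Wₕ = 0.17610524; term = 0.17610524²·(1 − 0.22688142)·618000000/817 = 18136.651.
Tier 3: Wₕ = 0.50405908; term = 0.50405908²·(1 − 0.11458232)·16990000/1181 = 3236.343.
Tier 1: Wₕ = 0.31983568; term = 0.31983568²·(1 − 0.01467890)·10300000/96 = 10814.28.
Sum = 32187.274.
SE = √(32187.274) = 179.41.

179.41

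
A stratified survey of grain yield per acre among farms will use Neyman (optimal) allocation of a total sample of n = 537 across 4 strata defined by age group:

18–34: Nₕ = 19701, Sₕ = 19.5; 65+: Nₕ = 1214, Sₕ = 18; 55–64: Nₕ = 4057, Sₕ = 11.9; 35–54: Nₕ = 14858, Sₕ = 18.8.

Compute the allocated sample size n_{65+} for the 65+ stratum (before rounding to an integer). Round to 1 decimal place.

16.0

Neyman allocation: nₕ = n·NₕSₕ / Σⱼ NⱼSⱼ.
Σ NⱼSⱼ = 19701·19.5 + 1214·18 + 4057·11.9 + 14858·18.8 = 733630.2.
n_{65+} = 537·1214·18 / 733630.2 = 16.0.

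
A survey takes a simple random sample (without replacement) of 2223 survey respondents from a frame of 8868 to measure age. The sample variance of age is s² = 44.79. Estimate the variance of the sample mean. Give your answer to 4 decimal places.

Under SRS without replacement, Var(ȳ) = (1 − f)·s²/n with f = n/N = 2223/8868 = 0.25067659.
Var(ȳ) = (1 − 0.25067659)·44.79/2223 = 0.74932341·0.020148448 = 0.015097704.

0.0151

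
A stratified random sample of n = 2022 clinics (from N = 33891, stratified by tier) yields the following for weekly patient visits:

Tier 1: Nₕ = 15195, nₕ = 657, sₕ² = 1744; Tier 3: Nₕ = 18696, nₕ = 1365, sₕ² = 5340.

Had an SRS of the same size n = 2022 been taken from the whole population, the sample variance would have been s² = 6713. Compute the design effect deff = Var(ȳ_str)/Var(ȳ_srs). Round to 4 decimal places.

0.5170

Var(ȳ_str) = Σ Wₕ²(1−fₕ)sₕ²/nₕ with Wₕ = Nₕ/33891:
  Tier 1: (15195/33891)²·(1−657/15195)·1744/657 = 0.51052582
  Tier 3: (18696/33891)²·(1−1365/18696)·5340/1365 = 1.1036012
  → Var(ȳ_str) = 1.614127.
Var(ȳ_srs) = (1 − 2022/33891)·6713/2022 = 3.121904.
deff = 1.614127 / 3.121904 = 0.5170.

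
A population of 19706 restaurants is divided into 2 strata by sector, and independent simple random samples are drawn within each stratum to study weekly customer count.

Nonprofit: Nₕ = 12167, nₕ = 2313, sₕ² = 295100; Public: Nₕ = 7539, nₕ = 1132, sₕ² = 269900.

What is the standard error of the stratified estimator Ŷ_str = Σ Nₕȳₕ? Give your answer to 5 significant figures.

Var(Ŷ_str) = Σₕ Nₕ²(1 − fₕ)sₕ²/nₕ.
Nonprofit: 12167²·(1 − 2313/12167)·295100/2313 = 1.5296414 × 10^10.
Public: 7539²·(1 − 1132/7539)·269900/1132 = 1.1516617 × 10^10.
Sum = 2.6813031 × 10^10.
SE = √(2.6813031 × 10^10) = 163750.

163750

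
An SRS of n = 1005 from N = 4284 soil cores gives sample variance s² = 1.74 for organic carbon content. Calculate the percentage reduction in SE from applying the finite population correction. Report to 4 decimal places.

f = n/N = 1005/4284 = 0.23459384.
SE_no-fpc = √(s²/n) = 0.041609413; SE_fpc = √((1−f)s²/n) = 0.036403033.
Ratio = √(1−f) = 0.87487494. Reduction = 100·(1 − 0.87487494) = 12.5125%.

12.5125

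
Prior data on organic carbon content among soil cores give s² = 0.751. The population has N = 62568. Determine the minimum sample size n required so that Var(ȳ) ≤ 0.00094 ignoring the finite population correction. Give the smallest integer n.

799

Without fpc, n₀ = s²/D = 0.751/0.00094 = 798.9362.
Rounding up, n = 799.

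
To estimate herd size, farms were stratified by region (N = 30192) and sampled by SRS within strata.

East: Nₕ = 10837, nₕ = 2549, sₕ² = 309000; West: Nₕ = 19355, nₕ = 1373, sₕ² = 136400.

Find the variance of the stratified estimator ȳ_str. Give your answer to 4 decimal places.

49.8751

Var(ȳ_str) = Σₕ Wₕ²(1 − fₕ)sₕ²/nₕ with Wₕ = Nₕ/N, N = 30192.
East: Wₕ = 0.35893614; term = 0.35893614²·(1 − 0.23521270)·309000/2549 = 11.944382.
West: Wₕ = 0.64106386; term = 0.64106386²·(1 − 0.07093774)·136400/1373 = 37.930733.
Sum = 49.875115.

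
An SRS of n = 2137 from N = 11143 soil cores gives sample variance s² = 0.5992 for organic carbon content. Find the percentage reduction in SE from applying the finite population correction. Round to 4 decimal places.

f = n/N = 2137/11143 = 0.19177959.
SE_no-fpc = √(s²/n) = 0.016744942; SE_fpc = √((1−f)s²/n) = 0.015053883.
Ratio = √(1−f) = 0.89901079. Reduction = 100·(1 − 0.89901079) = 10.0989%.

10.0989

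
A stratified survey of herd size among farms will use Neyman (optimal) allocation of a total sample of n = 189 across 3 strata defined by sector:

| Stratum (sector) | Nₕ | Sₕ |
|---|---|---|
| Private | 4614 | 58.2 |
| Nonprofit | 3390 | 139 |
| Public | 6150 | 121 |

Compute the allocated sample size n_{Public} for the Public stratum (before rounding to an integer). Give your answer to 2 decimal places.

94.78

Neyman allocation: nₕ = n·NₕSₕ / Σⱼ NⱼSⱼ.
Σ NⱼSⱼ = 4614·58.2 + 3390·139 + 6150·121 = 1.4838948 × 10^6.
n_{Public} = 189·6150·121 / (1.4838948 × 10^6) = 94.78.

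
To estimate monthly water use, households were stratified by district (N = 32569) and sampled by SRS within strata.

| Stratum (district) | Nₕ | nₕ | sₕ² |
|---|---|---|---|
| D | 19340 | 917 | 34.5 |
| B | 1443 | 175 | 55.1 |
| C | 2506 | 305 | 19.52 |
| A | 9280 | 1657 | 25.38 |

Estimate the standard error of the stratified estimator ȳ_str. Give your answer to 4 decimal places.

Var(ȳ_str) = Σₕ Wₕ²(1 − fₕ)sₕ²/nₕ with Wₕ = Nₕ/N, N = 32569.
D: Wₕ = 0.59381621; term = 0.59381621²·(1 − 0.04741468)·34.5/917 = 0.0126374.
B: Wₕ = 0.04430594; term = 0.04430594²·(1 − 0.12127512)·55.1/175 = 5.4311311 × 10^-4.
C: Wₕ = 0.07694433; term = 0.07694433²·(1 − 0.12170790)·19.52/305 = 3.3279151 × 10^-4.
A: Wₕ = 0.28493353; term = 0.28493353²·(1 − 0.17855603)·25.38/1657 = 0.0010214901.
Sum = 0.014534795.
SE = √(0.014534795) = 0.1206.

0.1206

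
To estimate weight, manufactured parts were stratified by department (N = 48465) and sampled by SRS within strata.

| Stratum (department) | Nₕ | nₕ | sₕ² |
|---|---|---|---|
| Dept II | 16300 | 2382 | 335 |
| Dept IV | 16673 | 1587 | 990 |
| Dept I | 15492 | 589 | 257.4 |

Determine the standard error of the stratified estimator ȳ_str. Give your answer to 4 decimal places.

Var(ȳ_str) = Σₕ Wₕ²(1 − fₕ)sₕ²/nₕ with Wₕ = Nₕ/N, N = 48465.
Dept II: Wₕ = 0.33632518; term = 0.33632518²·(1 − 0.14613497)·335/2382 = 0.01358348.
Dept IV: Wₕ = 0.34402146; term = 0.34402146²·(1 − 0.09518383)·990/1587 = 0.066802034.
Dept I: Wₕ = 0.31965336; term = 0.31965336²·(1 − 0.03801962)·257.4/589 = 0.042955423.
Sum = 0.12334094.
SE = √(0.12334094) = 0.3512.

0.3512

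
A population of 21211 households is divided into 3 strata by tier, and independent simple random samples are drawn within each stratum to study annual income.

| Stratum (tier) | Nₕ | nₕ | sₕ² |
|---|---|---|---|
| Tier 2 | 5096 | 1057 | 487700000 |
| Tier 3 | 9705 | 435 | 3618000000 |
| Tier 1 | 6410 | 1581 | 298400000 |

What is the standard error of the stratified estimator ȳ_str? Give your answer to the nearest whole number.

Var(ȳ_str) = Σₕ Wₕ²(1 − fₕ)sₕ²/nₕ with Wₕ = Nₕ/N, N = 21211.
Tier 2: Wₕ = 0.24025270; term = 0.24025270²·(1 − 0.20741758)·487700000/1057 = 21108.567.
Tier 3: Wₕ = 0.45754561; term = 0.45754561²·(1 − 0.04482226)·3618000000/435 = 1.6631533 × 10^6.
Tier 1: Wₕ = 0.30220169; term = 0.30220169²·(1 − 0.24664587)·298400000/1581 = 12985.536.
Sum = 1.6972474 × 10^6.
SE = √(1.6972474 × 10^6) = 1303.

1303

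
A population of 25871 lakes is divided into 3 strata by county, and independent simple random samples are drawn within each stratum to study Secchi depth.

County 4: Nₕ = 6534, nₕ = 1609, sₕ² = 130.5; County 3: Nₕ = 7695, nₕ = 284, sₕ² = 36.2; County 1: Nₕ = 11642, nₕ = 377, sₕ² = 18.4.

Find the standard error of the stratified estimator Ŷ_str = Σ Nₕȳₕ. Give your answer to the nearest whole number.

4035

Var(Ŷ_str) = Σₕ Nₕ²(1 − fₕ)sₕ²/nₕ.
County 4: 6534²·(1 − 1609/6534)·130.5/1609 = 2.6099959 × 10^6.
County 3: 7695²·(1 − 284/7695)·36.2/284 = 7.2690167 × 10^6.
County 1: 11642²·(1 − 377/11642)·18.4/377 = 6.4008148 × 10^6.
Sum = 1.6279827 × 10^7.
SE = √(1.6279827 × 10^7) = 4035.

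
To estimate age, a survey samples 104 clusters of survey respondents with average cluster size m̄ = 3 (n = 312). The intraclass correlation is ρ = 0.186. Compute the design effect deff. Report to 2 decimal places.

deff = 1 + (3 − 1)·0.186 = 1 + 0.372 = 1.372.

1.37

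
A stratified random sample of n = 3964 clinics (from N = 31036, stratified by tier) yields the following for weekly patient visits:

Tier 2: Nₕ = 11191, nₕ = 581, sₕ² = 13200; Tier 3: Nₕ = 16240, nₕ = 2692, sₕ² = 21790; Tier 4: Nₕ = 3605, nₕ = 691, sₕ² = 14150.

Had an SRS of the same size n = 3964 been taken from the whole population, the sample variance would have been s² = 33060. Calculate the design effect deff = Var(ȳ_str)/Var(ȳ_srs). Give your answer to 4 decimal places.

Var(ȳ_str) = Σ Wₕ²(1−fₕ)sₕ²/nₕ with Wₕ = Nₕ/31036:
  Tier 2: (11191/31036)²·(1−581/11191)·13200/581 = 2.8005968
  Tier 3: (16240/31036)²·(1−2692/16240)·21790/2692 = 1.8488935
  Tier 4: (3605/31036)²·(1−691/3605)·14150/691 = 0.22332725
  → Var(ȳ_str) = 4.8728176.
Var(ȳ_srs) = (1 − 3964/31036)·33060/3964 = 7.274846.
deff = 4.8728176 / 7.274846 = 0.6698.

0.6698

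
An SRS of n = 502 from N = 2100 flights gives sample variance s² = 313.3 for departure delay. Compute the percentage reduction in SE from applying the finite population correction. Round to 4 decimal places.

12.7674

f = n/N = 502/2100 = 0.23904762.
SE_no-fpc = √(s²/n) = 0.79000227; SE_fpc = √((1−f)s²/n) = 0.6891394.
Ratio = √(1−f) = 0.87232585. Reduction = 100·(1 − 0.87232585) = 12.7674%.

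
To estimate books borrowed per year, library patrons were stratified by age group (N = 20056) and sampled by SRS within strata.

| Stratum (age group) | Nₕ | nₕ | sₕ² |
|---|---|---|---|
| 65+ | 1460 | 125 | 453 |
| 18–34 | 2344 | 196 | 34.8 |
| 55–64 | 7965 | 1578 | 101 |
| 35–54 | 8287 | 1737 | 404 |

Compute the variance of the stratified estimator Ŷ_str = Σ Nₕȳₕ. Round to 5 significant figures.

2.3838 × 10^7

Var(Ŷ_str) = Σₕ Nₕ²(1 − fₕ)sₕ²/nₕ.
65+: 1460²·(1 − 125/1460)·453/125 = 7.0635384 × 10^6.
18–34: 2344²·(1 − 196/2344)·34.8/196 = 893953.76.
55–64: 7965²·(1 − 1578/7965)·101/1578 = 3.256095 × 10^6.
35–54: 8287²·(1 − 1737/8287)·404/1737 = 1.2624674 × 10^7.
Sum = 2.3838261 × 10^7.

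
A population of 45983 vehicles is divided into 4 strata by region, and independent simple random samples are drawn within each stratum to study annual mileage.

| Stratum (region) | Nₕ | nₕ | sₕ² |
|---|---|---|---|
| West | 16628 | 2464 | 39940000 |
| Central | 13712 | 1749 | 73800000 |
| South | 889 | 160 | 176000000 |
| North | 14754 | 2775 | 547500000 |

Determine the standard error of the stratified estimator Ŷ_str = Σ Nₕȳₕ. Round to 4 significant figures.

Var(Ŷ_str) = Σₕ Nₕ²(1 − fₕ)sₕ²/nₕ.
West: 16628²·(1 − 2464/16628)·39940000/2464 = 3.8176252 × 10^12.
Central: 13712²·(1 − 1749/13712)·73800000/1749 = 6.9216153 × 10^12.
South: 889²·(1 − 160/889)·176000000/160 = 7.128891 × 10^11.
North: 14754²·(1 − 2775/14754)·547500000/2775 = 3.4869962 × 10^13.
Sum = 4.6322092 × 10^13.
SE = √(4.6322092 × 10^13) = 6.806 × 10^6.

6.806 × 10^6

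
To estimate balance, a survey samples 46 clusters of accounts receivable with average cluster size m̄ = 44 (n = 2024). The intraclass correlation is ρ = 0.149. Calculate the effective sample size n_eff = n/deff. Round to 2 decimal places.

273.26

deff = 1 + (44 − 1)·0.149 = 1 + 6.407 = 7.407.
n_eff = 2024 / 7.407 = 273.26.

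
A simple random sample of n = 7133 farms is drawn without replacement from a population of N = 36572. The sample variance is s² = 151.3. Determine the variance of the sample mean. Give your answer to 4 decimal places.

0.0171

Under SRS without replacement, Var(ȳ) = (1 − f)·s²/n with f = n/N = 7133/36572 = 0.19503992.
Var(ȳ) = (1 − 0.19503992)·151.3/7133 = 0.80496008·0.021211272 = 0.017074227.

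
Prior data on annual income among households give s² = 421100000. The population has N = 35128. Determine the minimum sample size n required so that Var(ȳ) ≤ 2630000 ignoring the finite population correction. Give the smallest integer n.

161

Without fpc, n₀ = s²/D = 421100000/2630000 = 160.1141.
Rounding up, n = 161.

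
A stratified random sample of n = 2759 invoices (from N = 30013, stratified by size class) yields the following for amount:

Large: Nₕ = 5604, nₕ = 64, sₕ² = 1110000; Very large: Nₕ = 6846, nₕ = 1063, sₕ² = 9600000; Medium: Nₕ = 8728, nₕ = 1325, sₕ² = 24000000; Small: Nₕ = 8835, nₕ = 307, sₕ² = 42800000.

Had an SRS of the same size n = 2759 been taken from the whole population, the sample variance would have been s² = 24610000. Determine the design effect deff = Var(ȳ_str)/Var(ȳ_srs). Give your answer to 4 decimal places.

1.7229

Var(ȳ_str) = Σ Wₕ²(1−fₕ)sₕ²/nₕ with Wₕ = Nₕ/30013:
  Large: (5604/30013)²·(1−64/5604)·1110000/64 = 597.7672
  Very large: (6846/30013)²·(1−1063/6846)·9600000/1063 = 396.92572
  Medium: (8728/30013)²·(1−1325/8728)·24000000/1325 = 1299.2689
  Small: (8835/30013)²·(1−307/8835)·42800000/307 = 11661.122
  → Var(ȳ_str) = 13955.084.
Var(ȳ_srs) = (1 − 2759/30013)·24610000/2759 = 8099.9205.
deff = 13955.084 / 8099.9205 = 1.7229.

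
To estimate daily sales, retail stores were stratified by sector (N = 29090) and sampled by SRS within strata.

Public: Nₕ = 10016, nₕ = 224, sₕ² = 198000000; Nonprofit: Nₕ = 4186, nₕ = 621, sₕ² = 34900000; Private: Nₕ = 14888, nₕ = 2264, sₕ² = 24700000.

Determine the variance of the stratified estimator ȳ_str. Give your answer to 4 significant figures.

Var(ȳ_str) = Σₕ Wₕ²(1 − fₕ)sₕ²/nₕ with Wₕ = Nₕ/N, N = 29090.
Public: Wₕ = 0.34431076; term = 0.34431076²·(1 − 0.02236422)·198000000/224 = 102446.1.
Nonprofit: Wₕ = 0.14389825; term = 0.14389825²·(1 − 0.14835165)·34900000/621 = 991.07185.
Private: Wₕ = 0.51179099; term = 0.51179099²·(1 − 0.15206878)·24700000/2264 = 2423.0726.
Sum = 105860.24.

105900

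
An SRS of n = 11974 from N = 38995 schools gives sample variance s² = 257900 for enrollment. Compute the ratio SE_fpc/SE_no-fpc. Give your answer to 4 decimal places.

0.8324

f = n/N = 11974/38995 = 0.30706501.
SE_no-fpc = √(s²/n) = 4.640941; SE_fpc = √((1−f)s²/n) = 3.8632454.
Ratio = √(1−f) = 0.83242717.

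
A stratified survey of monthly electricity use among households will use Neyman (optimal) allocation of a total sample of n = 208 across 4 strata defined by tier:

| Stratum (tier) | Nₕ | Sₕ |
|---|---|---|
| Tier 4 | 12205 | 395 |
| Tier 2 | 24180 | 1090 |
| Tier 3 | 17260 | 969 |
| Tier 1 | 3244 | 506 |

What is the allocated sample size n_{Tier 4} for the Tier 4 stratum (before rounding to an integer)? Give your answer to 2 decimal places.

20.24

Neyman allocation: nₕ = n·NₕSₕ / Σⱼ NⱼSⱼ.
Σ NⱼSⱼ = 12205·395 + 24180·1090 + 17260·969 + 3244·506 = 4.9543579 × 10^7.
n_{Tier 4} = 208·12205·395 / (4.9543579 × 10^7) = 20.24.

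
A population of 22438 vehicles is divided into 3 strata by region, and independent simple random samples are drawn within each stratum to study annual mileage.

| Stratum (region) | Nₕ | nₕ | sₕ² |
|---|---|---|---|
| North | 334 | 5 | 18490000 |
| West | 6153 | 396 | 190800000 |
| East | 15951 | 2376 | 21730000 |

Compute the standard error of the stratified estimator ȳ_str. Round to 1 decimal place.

196.6

Var(ȳ_str) = Σₕ Wₕ²(1 − fₕ)sₕ²/nₕ with Wₕ = Nₕ/N, N = 22438.
North: Wₕ = 0.01488546; term = 0.01488546²·(1 − 0.01497006)·18490000/5 = 807.12534.
West: Wₕ = 0.27422230; term = 0.27422230²·(1 − 0.06435885)·190800000/396 = 33899.871.
East: Wₕ = 0.71089224; term = 0.71089224²·(1 − 0.14895618)·21730000/2376 = 3933.442.
Sum = 38640.438.
SE = √(38640.438) = 196.6.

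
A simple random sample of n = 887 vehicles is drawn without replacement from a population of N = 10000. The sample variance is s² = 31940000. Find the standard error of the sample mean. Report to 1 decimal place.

Under SRS without replacement, Var(ȳ) = (1 − f)·s²/n with f = n/N = 887/10000 = 0.08870000.
Var(ȳ) = (1 − 0.08870000)·31940000/887 = 0.91130000·36009.019 = 32815.019.
SE(ȳ) = √(32815.019) = 181.1.

181.1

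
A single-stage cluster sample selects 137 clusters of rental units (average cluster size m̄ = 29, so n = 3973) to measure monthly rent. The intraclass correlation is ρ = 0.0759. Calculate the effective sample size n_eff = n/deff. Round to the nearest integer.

1271

deff = 1 + (29 − 1)·0.0759 = 1 + 2.1252 = 3.1252.
n_eff = 3973 / 3.1252 = 1271.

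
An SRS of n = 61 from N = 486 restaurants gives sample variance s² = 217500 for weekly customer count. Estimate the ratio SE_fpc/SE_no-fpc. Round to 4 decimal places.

0.9351

f = n/N = 61/486 = 0.12551440.
SE_no-fpc = √(s²/n) = 59.712426; SE_fpc = √((1−f)s²/n) = 55.839439.
Ratio = √(1−f) = 0.93513935.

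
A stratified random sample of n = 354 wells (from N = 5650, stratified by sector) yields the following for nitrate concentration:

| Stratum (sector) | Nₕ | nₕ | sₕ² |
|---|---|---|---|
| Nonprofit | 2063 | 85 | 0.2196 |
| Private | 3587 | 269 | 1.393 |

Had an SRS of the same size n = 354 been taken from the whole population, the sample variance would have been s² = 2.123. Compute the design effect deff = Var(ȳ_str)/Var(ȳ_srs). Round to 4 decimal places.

Var(ȳ_str) = Σ Wₕ²(1−fₕ)sₕ²/nₕ with Wₕ = Nₕ/5650:
  Nonprofit: (2063/5650)²·(1−85/2063)·0.2196/85 = 3.3024939 × 10^-4
  Private: (3587/5650)²·(1−269/3587)·1.393/269 = 0.0019306773
  → Var(ȳ_str) = 0.0022609267.
Var(ȳ_srs) = (1 − 354/5650)·2.123/354 = 0.0056214229.
deff = 0.0022609267 / 0.0056214229 = 0.4022.

0.4022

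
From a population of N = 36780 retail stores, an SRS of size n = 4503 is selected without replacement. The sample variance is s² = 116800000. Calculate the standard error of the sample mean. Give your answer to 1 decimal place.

150.9

Under SRS without replacement, Var(ȳ) = (1 − f)·s²/n with f = n/N = 4503/36780 = 0.12243067.
Var(ȳ) = (1 − 0.12243067)·116800000/4503 = 0.87756933·25938.263 = 22762.624.
SE(ȳ) = √(22762.624) = 150.9.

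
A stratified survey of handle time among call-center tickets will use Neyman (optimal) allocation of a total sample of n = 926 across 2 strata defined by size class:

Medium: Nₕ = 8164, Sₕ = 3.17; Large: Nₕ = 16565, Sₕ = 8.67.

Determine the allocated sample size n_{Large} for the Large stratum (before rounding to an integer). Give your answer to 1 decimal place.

Neyman allocation: nₕ = n·NₕSₕ / Σⱼ NⱼSⱼ.
Σ NⱼSⱼ = 8164·3.17 + 16565·8.67 = 169498.43.
n_{Large} = 926·16565·8.67 / 169498.43 = 784.6.

784.6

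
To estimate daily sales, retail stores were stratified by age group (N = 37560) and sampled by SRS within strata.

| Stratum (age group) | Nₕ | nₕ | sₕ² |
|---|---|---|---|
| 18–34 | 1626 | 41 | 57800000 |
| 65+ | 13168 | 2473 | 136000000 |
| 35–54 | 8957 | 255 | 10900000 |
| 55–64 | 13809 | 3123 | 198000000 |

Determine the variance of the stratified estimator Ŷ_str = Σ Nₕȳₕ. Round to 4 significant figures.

2.407 × 10^13

Var(Ŷ_str) = Σₕ Nₕ²(1 − fₕ)sₕ²/nₕ.
18–34: 1626²·(1 − 41/1626)·57800000/41 = 3.6332375 × 10^12.
65+: 13168²·(1 − 2473/13168)·136000000/2473 = 7.7448926 × 10^12.
35–54: 8957²·(1 − 255/8957)·10900000/255 = 3.331716 × 10^12.
55–64: 13809²·(1 − 3123/13809)·198000000/3123 = 9.3555776 × 10^12.
Sum = 2.4065424 × 10^13.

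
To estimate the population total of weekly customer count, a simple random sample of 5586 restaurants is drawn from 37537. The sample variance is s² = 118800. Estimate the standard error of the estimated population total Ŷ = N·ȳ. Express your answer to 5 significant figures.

159710

Var(Ŷ) = N²·Var(ȳ) = N²·(1 − n/N)·s²/n.
f = 5586/37537 = 0.14881317; Var(ȳ) = 0.85118683·118800/5586 = 18.102577.
Var(Ŷ) = 37537² · 18.102577 = 2.5507008 × 10^10.
SE(Ŷ) = √(2.5507008 × 10^10) = 159710.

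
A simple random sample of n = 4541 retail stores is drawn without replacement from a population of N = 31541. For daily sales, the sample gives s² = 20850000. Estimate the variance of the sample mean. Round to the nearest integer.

3930

Under SRS without replacement, Var(ȳ) = (1 − f)·s²/n with f = n/N = 4541/31541 = 0.14397134.
Var(ȳ) = (1 − 0.14397134)·20850000/4541 = 0.85602866·4591.4997 = 3930.4553.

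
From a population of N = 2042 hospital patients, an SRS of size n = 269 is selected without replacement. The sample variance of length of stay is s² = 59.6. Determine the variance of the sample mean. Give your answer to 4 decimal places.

Under SRS without replacement, Var(ȳ) = (1 − f)·s²/n with f = n/N = 269/2042 = 0.13173359.
Var(ȳ) = (1 − 0.13173359)·59.6/269 = 0.86826641·0.22156134 = 0.19237427.

0.1924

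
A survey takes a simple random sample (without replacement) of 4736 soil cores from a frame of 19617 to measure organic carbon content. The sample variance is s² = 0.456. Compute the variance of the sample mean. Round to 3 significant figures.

7.30 × 10^-5

Under SRS without replacement, Var(ȳ) = (1 − f)·s²/n with f = n/N = 4736/19617 = 0.24142326.
Var(ȳ) = (1 − 0.24142326)·0.456/4736 = 0.75857674·9.6283784 × 10^-5 = 7.3038639 × 10^-5.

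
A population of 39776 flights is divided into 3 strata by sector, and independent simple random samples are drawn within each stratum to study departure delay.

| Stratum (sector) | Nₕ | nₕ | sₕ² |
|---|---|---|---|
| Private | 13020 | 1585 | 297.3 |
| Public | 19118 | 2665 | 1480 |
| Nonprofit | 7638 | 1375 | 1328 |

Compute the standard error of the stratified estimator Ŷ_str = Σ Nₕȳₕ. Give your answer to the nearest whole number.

Var(Ŷ_str) = Σₕ Nₕ²(1 − fₕ)sₕ²/nₕ.
Private: 13020²·(1 − 1585/13020)·297.3/1585 = 2.7926261 × 10^7.
Public: 19118²·(1 − 2665/19118)·1480/2665 = 1.7468357 × 10^8.
Nonprofit: 7638²·(1 − 1375/7638)·1328/1375 = 4.6201645 × 10^7.
Sum = 2.4881148 × 10^8.
SE = √(2.4881148 × 10^8) = 15774.

15774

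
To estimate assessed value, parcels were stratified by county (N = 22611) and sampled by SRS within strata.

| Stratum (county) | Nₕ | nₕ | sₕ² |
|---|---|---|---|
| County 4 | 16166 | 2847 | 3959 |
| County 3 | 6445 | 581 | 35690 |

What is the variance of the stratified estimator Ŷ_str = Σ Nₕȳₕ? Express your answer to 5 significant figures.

2.6210 × 10^9

Var(Ŷ_str) = Σₕ Nₕ²(1 − fₕ)sₕ²/nₕ.
County 4: 16166²·(1 − 2847/16166)·3959/2847 = 2.9941409 × 10^8.
County 3: 6445²·(1 − 581/6445)·35690/581 = 2.3215995 × 10^9.
Sum = 2.6210136 × 10^9.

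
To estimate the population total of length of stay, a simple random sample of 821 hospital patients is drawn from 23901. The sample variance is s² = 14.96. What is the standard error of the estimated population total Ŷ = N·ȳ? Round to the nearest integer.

3170

Var(Ŷ) = N²·Var(ȳ) = N²·(1 − n/N)·s²/n.
f = 821/23901 = 0.03435003; Var(ȳ) = 0.96564997·14.96/821 = 0.017595766.
Var(Ŷ) = 23901² · 0.017595766 = 1.0051719 × 10^7.
SE(Ŷ) = √(1.0051719 × 10^7) = 3170.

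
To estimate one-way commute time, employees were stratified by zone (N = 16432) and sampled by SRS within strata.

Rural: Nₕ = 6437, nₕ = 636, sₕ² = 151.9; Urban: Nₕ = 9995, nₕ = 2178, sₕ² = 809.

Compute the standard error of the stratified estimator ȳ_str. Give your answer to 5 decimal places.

0.37485

Var(ȳ_str) = Σₕ Wₕ²(1 − fₕ)sₕ²/nₕ with Wₕ = Nₕ/N, N = 16432.
Rural: Wₕ = 0.39173564; term = 0.39173564²·(1 − 0.09880379)·151.9/636 = 0.033029818.
Urban: Wₕ = 0.60826436; term = 0.60826436²·(1 − 0.21790895)·809/2178 = 0.10748125.
Sum = 0.14051107.
SE = √(0.14051107) = 0.37485.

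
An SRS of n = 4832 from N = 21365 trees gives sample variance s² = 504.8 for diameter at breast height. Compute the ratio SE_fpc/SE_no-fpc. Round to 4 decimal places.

0.8797

f = n/N = 4832/21365 = 0.22616429.
SE_no-fpc = √(s²/n) = 0.3232185; SE_fpc = √((1−f)s²/n) = 0.28432863.
Ratio = √(1−f) = 0.87967932.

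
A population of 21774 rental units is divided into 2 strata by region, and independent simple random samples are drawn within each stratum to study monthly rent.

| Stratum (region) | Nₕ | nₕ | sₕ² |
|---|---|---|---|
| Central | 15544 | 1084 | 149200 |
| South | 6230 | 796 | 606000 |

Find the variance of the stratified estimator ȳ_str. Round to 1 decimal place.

119.6

Var(ȳ_str) = Σₕ Wₕ²(1 − fₕ)sₕ²/nₕ with Wₕ = Nₕ/N, N = 21774.
Central: Wₕ = 0.71387894; term = 0.71387894²·(1 − 0.06973752)·149200/1084 = 65.252054.
South: Wₕ = 0.28612106; term = 0.28612106²·(1 − 0.12776886)·606000/796 = 54.361421.
Sum = 119.61348.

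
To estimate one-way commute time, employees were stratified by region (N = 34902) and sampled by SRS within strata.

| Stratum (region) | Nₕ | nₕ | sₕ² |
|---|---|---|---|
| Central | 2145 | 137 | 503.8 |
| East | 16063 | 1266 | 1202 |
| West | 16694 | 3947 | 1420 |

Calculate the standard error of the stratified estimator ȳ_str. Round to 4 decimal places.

0.5110

Var(ȳ_str) = Σₕ Wₕ²(1 − fₕ)sₕ²/nₕ with Wₕ = Nₕ/N, N = 34902.
Central: Wₕ = 0.06145780; term = 0.06145780²·(1 − 0.06386946)·503.8/137 = 0.013002533.
East: Wₕ = 0.46023151; term = 0.46023151²·(1 − 0.07881467)·1202/1266 = 0.18525523.
West: Wₕ = 0.47831070; term = 0.47831070²·(1 − 0.23643225)·1420/3947 = 0.062847642.
Sum = 0.26110541.
SE = √(0.26110541) = 0.5110.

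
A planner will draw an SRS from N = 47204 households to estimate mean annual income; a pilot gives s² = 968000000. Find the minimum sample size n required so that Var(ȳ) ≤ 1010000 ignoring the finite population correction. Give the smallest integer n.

Without fpc, n₀ = s²/D = 968000000/1010000 = 958.4158.
Rounding up, n = 959.

959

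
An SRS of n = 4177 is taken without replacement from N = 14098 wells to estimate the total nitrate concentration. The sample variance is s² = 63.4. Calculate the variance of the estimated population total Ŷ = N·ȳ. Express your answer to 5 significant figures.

Var(Ŷ) = N²·Var(ȳ) = N²·(1 − n/N)·s²/n.
f = 4177/14098 = 0.29628316; Var(ȳ) = 0.70371684·63.4/4177 = 0.010681266.
Var(Ŷ) = 14098² · 0.010681266 = 2.1229401 × 10^6.

2.1229 × 10^6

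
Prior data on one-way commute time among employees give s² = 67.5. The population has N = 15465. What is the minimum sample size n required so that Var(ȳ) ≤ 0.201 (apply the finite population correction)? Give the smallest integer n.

Without fpc, n₀ = s²/D = 67.5/0.201 = 335.8209.
With fpc, (1 − n/N)·s²/n ≤ D requires n ≥ n₀/(1 + n₀/N) = 335.8209/(1 + 335.8209/15465) = 328.6836.
Rounding up, n = 329.

329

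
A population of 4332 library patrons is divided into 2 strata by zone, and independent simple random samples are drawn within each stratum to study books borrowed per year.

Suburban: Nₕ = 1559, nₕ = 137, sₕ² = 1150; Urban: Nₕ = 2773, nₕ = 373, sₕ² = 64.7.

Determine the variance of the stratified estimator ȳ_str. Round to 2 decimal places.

Var(ȳ_str) = Σₕ Wₕ²(1 − fₕ)sₕ²/nₕ with Wₕ = Nₕ/N, N = 4332.
Suburban: Wₕ = 0.35987996; term = 0.35987996²·(1 − 0.08787684)·1150/137 = 0.99162185.
Urban: Wₕ = 0.64012004; term = 0.64012004²·(1 − 0.13451136)·64.7/373 = 0.061514807.
Sum = 1.0531367.

1.05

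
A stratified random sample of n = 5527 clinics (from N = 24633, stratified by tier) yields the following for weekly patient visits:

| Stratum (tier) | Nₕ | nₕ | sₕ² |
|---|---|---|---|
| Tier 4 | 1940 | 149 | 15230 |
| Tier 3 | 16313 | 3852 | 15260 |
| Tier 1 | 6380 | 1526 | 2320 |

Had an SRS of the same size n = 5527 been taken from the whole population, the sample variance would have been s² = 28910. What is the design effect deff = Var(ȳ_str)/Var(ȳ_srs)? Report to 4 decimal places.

0.4905

Var(ȳ_str) = Σ Wₕ²(1−fₕ)sₕ²/nₕ with Wₕ = Nₕ/24633:
  Tier 4: (1940/24633)²·(1−149/1940)·15230/149 = 0.58529705
  Tier 3: (16313/24633)²·(1−3852/16313)·15260/3852 = 1.3271511
  Tier 1: (6380/24633)²·(1−1526/6380)·2320/1526 = 0.077592418
  → Var(ȳ_str) = 1.9900406.
Var(ȳ_srs) = (1 − 5527/24633)·28910/5527 = 4.0570569.
deff = 1.9900406 / 4.0570569 = 0.4905.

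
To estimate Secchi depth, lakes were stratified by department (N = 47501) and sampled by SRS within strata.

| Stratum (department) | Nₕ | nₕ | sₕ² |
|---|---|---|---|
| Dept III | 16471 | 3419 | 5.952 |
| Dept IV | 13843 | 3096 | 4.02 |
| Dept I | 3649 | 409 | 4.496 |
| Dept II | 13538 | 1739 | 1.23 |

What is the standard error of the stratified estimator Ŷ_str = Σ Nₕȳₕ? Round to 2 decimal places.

Var(Ŷ_str) = Σₕ Nₕ²(1 − fₕ)sₕ²/nₕ.
Dept III: 16471²·(1 − 3419/16471)·5.952/3419 = 374249.18.
Dept IV: 13843²·(1 − 3096/13843)·4.02/3096 = 193171.29.
Dept I: 3649²·(1 − 409/3649)·4.496/409 = 129963.64.
Dept II: 13538²·(1 − 1739/13538)·1.23/1739 = 112980.95.
Sum = 810365.06.
SE = √(810365.06) = 900.20.

900.20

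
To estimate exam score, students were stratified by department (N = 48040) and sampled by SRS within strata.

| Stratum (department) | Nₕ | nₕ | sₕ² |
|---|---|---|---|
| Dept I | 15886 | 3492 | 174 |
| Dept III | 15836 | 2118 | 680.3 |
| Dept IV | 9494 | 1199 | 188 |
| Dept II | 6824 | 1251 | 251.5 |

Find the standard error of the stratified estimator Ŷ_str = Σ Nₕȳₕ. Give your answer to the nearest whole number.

Var(Ŷ_str) = Σₕ Nₕ²(1 − fₕ)sₕ²/nₕ.
Dept I: 15886²·(1 − 3492/15886)·174/3492 = 9.8107241 × 10^6.
Dept III: 15836²·(1 − 2118/15836)·680.3/2118 = 6.9776761 × 10^7.
Dept IV: 9494²·(1 − 1199/9494)·188/1199 = 1.2348218 × 10^7.
Dept II: 6824²·(1 − 1251/6824)·251.5/1251 = 7.6455501 × 10^6.
Sum = 9.9581253 × 10^7.
SE = √(9.9581253 × 10^7) = 9979.

9979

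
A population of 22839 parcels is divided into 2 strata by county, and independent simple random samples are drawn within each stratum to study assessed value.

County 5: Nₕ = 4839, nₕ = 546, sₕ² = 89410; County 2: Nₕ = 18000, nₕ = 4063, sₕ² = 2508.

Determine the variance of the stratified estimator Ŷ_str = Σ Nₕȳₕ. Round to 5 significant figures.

3.5567 × 10^9

Var(Ŷ_str) = Σₕ Nₕ²(1 − fₕ)sₕ²/nₕ.
County 5: 4839²·(1 − 546/4839)·89410/546 = 3.4018093 × 10^9.
County 2: 18000²·(1 − 4063/18000)·2508/4063 = 1.5485403 × 10^8.
Sum = 3.5566633 × 10^9.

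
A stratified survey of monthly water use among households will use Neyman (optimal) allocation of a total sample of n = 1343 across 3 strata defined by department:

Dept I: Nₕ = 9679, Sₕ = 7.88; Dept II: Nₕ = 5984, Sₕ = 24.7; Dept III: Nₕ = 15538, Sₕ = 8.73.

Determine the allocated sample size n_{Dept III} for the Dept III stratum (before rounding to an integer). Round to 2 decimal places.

506.43

Neyman allocation: nₕ = n·NₕSₕ / Σⱼ NⱼSⱼ.
Σ NⱼSⱼ = 9679·7.88 + 5984·24.7 + 15538·8.73 = 359722.06.
n_{Dept III} = 1343·15538·8.73 / 359722.06 = 506.43.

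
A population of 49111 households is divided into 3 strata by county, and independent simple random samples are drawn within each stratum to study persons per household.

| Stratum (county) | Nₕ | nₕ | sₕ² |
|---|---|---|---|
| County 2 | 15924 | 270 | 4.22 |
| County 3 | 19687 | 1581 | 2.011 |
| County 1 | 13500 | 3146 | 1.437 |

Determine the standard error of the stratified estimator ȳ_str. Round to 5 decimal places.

0.04278

Var(ȳ_str) = Σₕ Wₕ²(1 − fₕ)sₕ²/nₕ with Wₕ = Nₕ/N, N = 49111.
County 2: Wₕ = 0.32424508; term = 0.32424508²·(1 − 0.01695554)·4.22/270 = 0.0016153574.
County 3: Wₕ = 0.40086742; term = 0.40086742²·(1 − 0.08030680)·2.011/1581 = 1.8798565 × 10^-4.
County 1: Wₕ = 0.27488750; term = 0.27488750²·(1 − 0.23303704)·1.437/3146 = 2.6471736 × 10^-5.
Sum = 0.0018298148.
SE = √(0.0018298148) = 0.04278.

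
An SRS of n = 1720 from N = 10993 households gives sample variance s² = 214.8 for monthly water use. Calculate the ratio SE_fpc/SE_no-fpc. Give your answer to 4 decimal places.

f = n/N = 1720/10993 = 0.15646320.
SE_no-fpc = √(s²/n) = 0.35338891; SE_fpc = √((1−f)s²/n) = 0.32456743.
Ratio = √(1−f) = 0.91844259.

0.9184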